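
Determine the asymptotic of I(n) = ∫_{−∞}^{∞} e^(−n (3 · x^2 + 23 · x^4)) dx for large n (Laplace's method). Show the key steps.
I(n) ~ sqrt(π/(3n))

φ(x) = 3 · x^2 + 23 · x^4 has its unique global minimum at x* = 0 (since φ'(x) = 6x + 92x^3 = 0 only at x = 0 for real x with both coefficients positive, and φ → ∞ as |x| → ∞). At x* = 0, φ(0) = 0 and φ''(0) = 6. Laplace's method then gives
  I(n) ~ sqrt(2π / (n · φ''(0))) · e^(−n φ(0)) = sqrt(2π / (6n)) = sqrt(π/(3n)).
The 23 · x^4 term contributes only at subleading order (an O(1/n) relative correction).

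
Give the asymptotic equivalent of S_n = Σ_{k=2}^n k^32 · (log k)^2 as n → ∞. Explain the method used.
S_n ~ n^33 · (log n)^2 / 33

By integral comparison, S_n = ∫_1^n x^32 · (log x)^2 dx + O(n^32 · (log n)^2). For the integral, the leading term of ∫_1^n x^32 (log x)^2 dx is n^33/33 · (log n)^2 (by repeated integration by parts; each step lowers the log-exponent and produces a relatively O(1/log n) correction). Hence S_n ~ n^33 · (log n)^2 / 33.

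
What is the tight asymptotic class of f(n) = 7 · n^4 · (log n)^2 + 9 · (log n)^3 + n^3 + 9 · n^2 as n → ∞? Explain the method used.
f(n) ∈ Θ(n^4 · (log n)^2)

Compare the terms by growth order. For large n, n^a · (log n)^b dominates n^a' · (log n)^b' iff a > a', or (a = a' and b > b'). Ranking the 4 terms shows the dominant one is 7 · n^4 · (log n)^2. Hence f(n) ∈ Θ(n^4 · (log n)^2).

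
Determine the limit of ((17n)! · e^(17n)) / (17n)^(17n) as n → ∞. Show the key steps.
lim = ∞

Stirling: (17n)! ~ sqrt(2π·17n) · (17n/e)^(17n). Hence
  (17n)! · e^(17n) / (17n)^(17n) ~ sqrt(2π·17n) = sqrt(2π·17) · sqrt(n) → ∞.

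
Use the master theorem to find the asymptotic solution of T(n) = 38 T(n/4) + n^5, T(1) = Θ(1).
T(n) = Θ(n^5)

log_4 38 ≈ 2.624. f(n) = n^5 dominates n^(log_4 38) since 5 > 2.624, and the regularity condition a·f(n/b) = 38·(n/4)^5 = (38/1024)·n^5 ≤ c·f(n) holds with c = 38/1024 ≈ 0.0371 < 1. So this is Case 3: T(n) = Θ(f(n)) = Θ(n^5).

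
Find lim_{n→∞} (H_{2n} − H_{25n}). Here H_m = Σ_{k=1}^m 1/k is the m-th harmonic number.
lim = ln(2/25)

Euler-Maclaurin gives H_m = ln m + γ + 1/(2m) + O(1/m^2). The γ and O(1/m) terms cancel in the difference:
  H_{2n} − H_{25n} = ln(2n) − ln(25n) + O(1/n) = ln(2/25) + O(1/n).
Hence the limit is ln(2/25).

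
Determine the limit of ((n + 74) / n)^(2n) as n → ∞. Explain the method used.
lim = e^148

Rewrite as (1 + 74/n)^(2n). By the standard limit (1 + x/n)^n → e^x, we have (1 + 74/n)^n → e^74, and raising to the 2nd power gives e^148.
More precisely, ln[(1 + 74/n)^(2n)] = 2n · ln(1 + 74/n) = 2n · (74/n + O(1/n^2)) = 148 + O(1/n) → 148.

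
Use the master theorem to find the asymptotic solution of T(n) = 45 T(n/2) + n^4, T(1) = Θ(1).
T(n) = Θ(n^(log_2 45))

Master theorem: compare f(n) = n^4 to n^(log_2 45) where log_2 45 ≈ 5.492. Since 4 < log_2 45, we have f(n) = O(n^(log_2 45 − ε)) for some ε > 0 — Case 1. Hence T(n) = Θ(n^(log_2 45)).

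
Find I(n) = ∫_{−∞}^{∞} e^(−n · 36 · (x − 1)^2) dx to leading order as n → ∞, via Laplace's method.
I(n) = sqrt(π/(36n))

Here φ(x) = 36 · (x − 1)^2 has its unique minimum at x* = 1 with φ(x*) = 0 and φ''(x*) = 72. Laplace's method gives
  I(n) ~ e^(−n φ(x*)) · sqrt(2π / (n · φ''(x*))) = sqrt(2π / (72n)) = sqrt(π/(36n)).
This is exact: substituting u = (x − 1)·sqrt(36n) gives I(n) = (1/sqrt(36n)) ∫_{−∞}^{∞} e^(−u^2) du = sqrt(π/(36n)).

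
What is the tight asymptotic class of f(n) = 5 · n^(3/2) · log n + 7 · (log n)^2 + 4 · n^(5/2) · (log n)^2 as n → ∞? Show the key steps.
f(n) ∈ Θ(n^(5/2) · (log n)^2)

Compare the terms by growth order. For large n, n^a · (log n)^b dominates n^a' · (log n)^b' iff a > a', or (a = a' and b > b'). Ranking the 3 terms shows the dominant one is 4 · n^(5/2) · (log n)^2. Hence f(n) ∈ Θ(n^(5/2) · (log n)^2).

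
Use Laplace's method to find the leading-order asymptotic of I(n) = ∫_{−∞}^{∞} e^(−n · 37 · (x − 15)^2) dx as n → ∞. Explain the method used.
I(n) = sqrt(π/(37n))

Here φ(x) = 37 · (x − 15)^2 has its unique minimum at x* = 15 with φ(x*) = 0 and φ''(x*) = 74. Laplace's method gives
  I(n) ~ e^(−n φ(x*)) · sqrt(2π / (n · φ''(x*))) = sqrt(2π / (74n)) = sqrt(π/(37n)).
This is exact: substituting u = (x − 15)·sqrt(37n) gives I(n) = (1/sqrt(37n)) ∫_{−∞}^{∞} e^(−u^2) du = sqrt(π/(37n)).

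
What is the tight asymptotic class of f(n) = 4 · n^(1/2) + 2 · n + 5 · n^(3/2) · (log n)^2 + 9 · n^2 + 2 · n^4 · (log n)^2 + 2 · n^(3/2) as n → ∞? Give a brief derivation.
f(n) ∈ Θ(n^4 · (log n)^2)

Compare the terms by growth order. For large n, n^a · (log n)^b dominates n^a' · (log n)^b' iff a > a', or (a = a' and b > b'). Ranking the 6 terms shows the dominant one is 2 · n^4 · (log n)^2. Hence f(n) ∈ Θ(n^4 · (log n)^2).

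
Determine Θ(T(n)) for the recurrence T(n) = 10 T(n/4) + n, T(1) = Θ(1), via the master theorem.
T(n) = Θ(n^(log_4 10))

Master theorem: compare f(n) = n to n^(log_4 10) where log_4 10 ≈ 1.661. Since 1 < log_4 10, we have f(n) = O(n^(log_4 10 − ε)) for some ε > 0 — Case 1. Hence T(n) = Θ(n^(log_4 10)).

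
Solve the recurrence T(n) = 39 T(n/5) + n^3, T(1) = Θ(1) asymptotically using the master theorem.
T(n) = Θ(n^3)

log_5 39 ≈ 2.276. f(n) = n^3 dominates n^(log_5 39) since 3 > 2.276, and the regularity condition a·f(n/b) = 39·(n/5)^3 = (39/125)·n^3 ≤ c·f(n) holds with c = 39/125 ≈ 0.312 < 1. So this is Case 3: T(n) = Θ(f(n)) = Θ(n^3).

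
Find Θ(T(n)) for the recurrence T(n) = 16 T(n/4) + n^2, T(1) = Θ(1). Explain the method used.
T(n) = Θ(n^2 log n)

log_4 16 = 2, and f(n) = n^2 = Θ(n^(log_4 16)). This is Case 2 of the master theorem: T(n) = Θ(f(n) · log n) = Θ(n^2 log n).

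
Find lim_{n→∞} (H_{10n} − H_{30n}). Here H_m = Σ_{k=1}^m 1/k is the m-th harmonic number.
lim = ln(10/30) = −ln 3

Euler-Maclaurin gives H_m = ln m + γ + 1/(2m) + O(1/m^2). The γ and O(1/m) terms cancel in the difference:
  H_{10n} − H_{30n} = ln(10n) − ln(30n) + O(1/n) = ln(10/30) + O(1/n).
Hence the limit is ln(10/30) = −ln 3.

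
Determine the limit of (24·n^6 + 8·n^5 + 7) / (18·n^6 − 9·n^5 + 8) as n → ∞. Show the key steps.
lim = 24/18 = 4/3

For large n the leading n^6 terms dominate both numerator and denominator. Dividing top and bottom by n^6, every other term tends to 0, leaving 24/18 = 4/3.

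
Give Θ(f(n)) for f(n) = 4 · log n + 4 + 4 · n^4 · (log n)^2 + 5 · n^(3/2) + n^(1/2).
f(n) ∈ Θ(n^4 · (log n)^2)

Compare the terms by growth order. For large n, n^a · (log n)^b dominates n^a' · (log n)^b' iff a > a', or (a = a' and b > b'). Ranking the 5 terms shows the dominant one is 4 · n^4 · (log n)^2. Hence f(n) ∈ Θ(n^4 · (log n)^2).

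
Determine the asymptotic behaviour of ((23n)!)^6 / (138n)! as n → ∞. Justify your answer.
((23n)!)^6/(138n)! ~ ((2π·23n)^(5/2) / sqrt(6)) · 6^(−6·23n)  →  0

Write N = 23n. Stirling: N! ~ sqrt(2π N)(N/e)^N and (6N)! ~ sqrt(2π·6N)·(6N/e)^(6N).
  (N!)^6/(6N)! ~ (2π N)^(6/2) (N/e)^(6N) / [sqrt(2π·6N) (6N/e)^(6N)]
     = (2π N)^(6/2) / sqrt(2π·6N) · (N/(6N))^(6N)
     = (2π N)^((6−1)/2) / sqrt(6) · 6^(−6N).
Since 6^6 > 1, the factor 6^(−6N) decays exponentially, so the ratio → 0. Substituting N = 23n gives the stated form.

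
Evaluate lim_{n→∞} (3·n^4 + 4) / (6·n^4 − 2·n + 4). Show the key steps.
lim = 3/6 = 1/2

For large n the leading n^4 terms dominate both numerator and denominator. Dividing top and bottom by n^4, every other term tends to 0, leaving 3/6 = 1/2.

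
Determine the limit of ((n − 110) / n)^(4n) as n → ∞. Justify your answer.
lim = e^(−440)

Rewrite as (1 − 110/n)^(4n). By the standard limit (1 + x/n)^n → e^x, we have (1 − 110/n)^n → e^(−110), and raising to the 4th power gives e^(−440).
More precisely, ln[(1 − 110/n)^(4n)] = 4n · ln(1 − 110/n) = 4n · (-110/n + O(1/n^2)) = -440 + O(1/n) → -440.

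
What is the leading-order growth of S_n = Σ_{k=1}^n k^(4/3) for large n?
S_n ~ (3/7) · n^(7/3)

Integral comparison: Σ_{k=1}^n k^(4/3) = ∫_0^n x^(4/3) dx + O(n^(4/3)). The integral is n^(1 + 4/3) / (1 + 4/3) = n^((4+3)/3) / ((4+3)/3) = (3/7) · n^(7/3).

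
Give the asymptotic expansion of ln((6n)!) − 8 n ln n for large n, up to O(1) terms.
ln((6n)!) − 8 n ln n = −2 n ln n + 6(ln 6 − 1) n + (1/2) ln(2π·6n) + O(1/n)

Stirling: ln((6n)!) = 6n ln(6n) − 6n + (1/2) ln(2π·6n) + O(1/n).
Expand 6n ln(6n) = 6n (ln n + ln 6) = 6n ln n + 6n ln 6.
Subtract 8n ln n: leading term is (6 − 8) n ln n = −2 n ln n. The next term is 6n ln 6 − 6n = 6(ln 6 − 1) n. Then the (1/2) ln(2π·6n) correction.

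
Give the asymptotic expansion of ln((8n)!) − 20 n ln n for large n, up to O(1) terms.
ln((8n)!) − 20 n ln n = −12 n ln n + 8(ln 8 − 1) n + (1/2) ln(2π·8n) + O(1/n)

Stirling: ln((8n)!) = 8n ln(8n) − 8n + (1/2) ln(2π·8n) + O(1/n).
Expand 8n ln(8n) = 8n (ln n + ln 8) = 8n ln n + 8n ln 8.
Subtract 20n ln n: leading term is (8 − 20) n ln n = −12 n ln n. The next term is 8n ln 8 − 8n = 8(ln 8 − 1) n. Then the (1/2) ln(2π·8n) correction.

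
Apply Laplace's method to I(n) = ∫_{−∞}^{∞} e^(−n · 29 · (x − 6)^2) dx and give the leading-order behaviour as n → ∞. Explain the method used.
I(n) = sqrt(π/(29n))

Here φ(x) = 29 · (x − 6)^2 has its unique minimum at x* = 6 with φ(x*) = 0 and φ''(x*) = 58. Laplace's method gives
  I(n) ~ e^(−n φ(x*)) · sqrt(2π / (n · φ''(x*))) = sqrt(2π / (58n)) = sqrt(π/(29n)).
This is exact: substituting u = (x − 6)·sqrt(29n) gives I(n) = (1/sqrt(29n)) ∫_{−∞}^{∞} e^(−u^2) du = sqrt(π/(29n)).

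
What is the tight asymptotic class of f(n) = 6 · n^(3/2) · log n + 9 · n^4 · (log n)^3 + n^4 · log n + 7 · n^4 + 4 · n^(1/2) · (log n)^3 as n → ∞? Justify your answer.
f(n) ∈ Θ(n^4 · (log n)^3)

Compare the terms by growth order. For large n, n^a · (log n)^b dominates n^a' · (log n)^b' iff a > a', or (a = a' and b > b'). Ranking the 5 terms shows the dominant one is 9 · n^4 · (log n)^3. Hence f(n) ∈ Θ(n^4 · (log n)^3).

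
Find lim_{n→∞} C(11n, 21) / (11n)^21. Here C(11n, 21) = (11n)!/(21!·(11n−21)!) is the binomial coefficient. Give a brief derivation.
lim = 1/21! = 1/51090942171709440000

With N = 11n → ∞: C(N, 21) / N^21 = [N(N−1)…(N−20)] / (21! · N^21) = (1/21!) · 1 · (1 − 1/(11n)) · … · (1 − 20/(11n)). Each factor → 1 as N → ∞, so the limit is 1/21! = 1/51090942171709440000.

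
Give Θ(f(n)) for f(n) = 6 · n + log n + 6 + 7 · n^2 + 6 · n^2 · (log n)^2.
f(n) ∈ Θ(n^2 · (log n)^2)

Compare the terms by growth order. For large n, n^a · (log n)^b dominates n^a' · (log n)^b' iff a > a', or (a = a' and b > b'). Ranking the 5 terms shows the dominant one is 6 · n^2 · (log n)^2. Hence f(n) ∈ Θ(n^2 · (log n)^2).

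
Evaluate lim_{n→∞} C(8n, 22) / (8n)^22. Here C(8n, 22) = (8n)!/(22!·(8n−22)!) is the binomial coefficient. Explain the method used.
lim = 1/22! = 1/1124000727777607680000

With N = 8n → ∞: C(N, 22) / N^22 = [N(N−1)…(N−21)] / (22! · N^22) = (1/22!) · 1 · (1 − 1/(8n)) · … · (1 − 21/(8n)). Each factor → 1 as N → ∞, so the limit is 1/22! = 1/1124000727777607680000.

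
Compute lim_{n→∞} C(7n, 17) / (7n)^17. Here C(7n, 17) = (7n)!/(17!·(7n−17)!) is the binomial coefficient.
lim = 1/17! = 1/355687428096000

With N = 7n → ∞: C(N, 17) / N^17 = [N(N−1)…(N−16)] / (17! · N^17) = (1/17!) · 1 · (1 − 1/(7n)) · … · (1 − 16/(7n)). Each factor → 1 as N → ∞, so the limit is 1/17! = 1/355687428096000.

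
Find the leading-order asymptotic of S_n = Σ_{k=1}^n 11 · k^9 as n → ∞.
S_n ~ 11 · n^10 / 10

By integral comparison (Euler-Maclaurin), Σ_{k=1}^n 11 · k^9 = 11 · ∫_0^n x^9 dx + O(n^9) = 11 · n^10/10 + O(n^9). (Equivalently, Faulhaber's formula gives the same leading term.)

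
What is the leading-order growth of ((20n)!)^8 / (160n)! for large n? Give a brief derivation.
((20n)!)^8/(160n)! ~ ((2π·20n)^(7/2) / sqrt(8)) · 8^(−8·20n)  →  0

Write N = 20n. Stirling: N! ~ sqrt(2π N)(N/e)^N and (8N)! ~ sqrt(2π·8N)·(8N/e)^(8N).
  (N!)^8/(8N)! ~ (2π N)^(8/2) (N/e)^(8N) / [sqrt(2π·8N) (8N/e)^(8N)]
     = (2π N)^(8/2) / sqrt(2π·8N) · (N/(8N))^(8N)
     = (2π N)^((8−1)/2) / sqrt(8) · 8^(−8N).
Since 8^8 > 1, the factor 8^(−8N) decays exponentially, so the ratio → 0. Substituting N = 20n gives the stated form.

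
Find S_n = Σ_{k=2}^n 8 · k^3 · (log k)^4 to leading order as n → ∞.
S_n ~ 2 · n^4 · (log n)^4

By integral comparison, S_n = ∫_1^n 8 · x^3 · (log x)^4 dx + O(n^3 · (log n)^4). For the integral, the leading term of ∫_1^n x^3 (log x)^4 dx is n^4/4 · (log n)^4 (by repeated integration by parts; each step lowers the log-exponent and produces a relatively O(1/log n) correction). Hence S_n ~ 2 · n^4 · (log n)^4.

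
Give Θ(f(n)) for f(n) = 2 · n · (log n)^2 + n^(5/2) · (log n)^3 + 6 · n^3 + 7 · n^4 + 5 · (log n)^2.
f(n) ∈ Θ(n^4)

Compare the terms by growth order. For large n, n^a · (log n)^b dominates n^a' · (log n)^b' iff a > a', or (a = a' and b > b'). Ranking the 5 terms shows the dominant one is 7 · n^4. Hence f(n) ∈ Θ(n^4).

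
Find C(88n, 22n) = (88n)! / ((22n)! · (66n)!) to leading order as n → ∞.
C(88n, 22n) ~ (256/27)^(22n) · sqrt(2/(3π·22n))

Write N = 22n. Apply Stirling to each factorial:
  (4N)! ~ sqrt(2π·4N) · (4N/e)^(4N),
  N! ~ sqrt(2π N) · (N/e)^N,
  (3N)! ~ sqrt(2π·3N) · (3N/e)^(3N).
The exponential factors combine to (4N)^(4N) / (N^N · (3N)^(3N)) = 4^(4N)/3^(3N) = (4^4/3^3)^N = (256/27)^N.
The square-root prefactors combine to sqrt(2π·4N) / (sqrt(2π N)·sqrt(2π·3N)) = sqrt(4 / (2π·3·N)) = sqrt(2/(3π·22n)).
Substituting N = 22n: C(88n, 22n) ~ (256/27)^(22n) · sqrt(2/(3π·22n)).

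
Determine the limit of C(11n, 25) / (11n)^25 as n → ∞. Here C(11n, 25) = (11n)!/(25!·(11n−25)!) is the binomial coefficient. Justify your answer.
lim = 1/25! = 1/15511210043330985984000000

With N = 11n → ∞: C(N, 25) / N^25 = [N(N−1)…(N−24)] / (25! · N^25) = (1/25!) · 1 · (1 − 1/(11n)) · … · (1 − 24/(11n)). Each factor → 1 as N → ∞, so the limit is 1/25! = 1/15511210043330985984000000.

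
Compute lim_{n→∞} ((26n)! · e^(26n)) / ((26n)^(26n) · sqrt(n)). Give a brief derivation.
lim = sqrt(2π·26)

Stirling: (26n)! ~ sqrt(2π·26n) · (26n/e)^(26n). Hence
  (26n)! · e^(26n) / (26n)^(26n) ~ sqrt(2π·26n).
Dividing by sqrt(n): sqrt(2π·26n) / sqrt(n) = sqrt(2π·26) · n^((1−1)/2), so the limit is sqrt(2π·26).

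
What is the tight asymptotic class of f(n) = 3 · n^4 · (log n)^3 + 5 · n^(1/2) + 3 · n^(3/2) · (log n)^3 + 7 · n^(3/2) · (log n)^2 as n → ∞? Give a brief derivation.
f(n) ∈ Θ(n^4 · (log n)^3)

Compare the terms by growth order. For large n, n^a · (log n)^b dominates n^a' · (log n)^b' iff a > a', or (a = a' and b > b'). Ranking the 4 terms shows the dominant one is 3 · n^4 · (log n)^3. Hence f(n) ∈ Θ(n^4 · (log n)^3).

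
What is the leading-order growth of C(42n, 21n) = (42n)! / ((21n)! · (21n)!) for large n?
C(42n, 21n) ~ (4)^(21n) · sqrt(1/(π·21n))

Write N = 21n. Apply Stirling to each factorial:
  (2N)! ~ sqrt(2π·2N) · (2N/e)^(2N),
  N! ~ sqrt(2π N) · (N/e)^N,
  (1N)! ~ sqrt(2π·1N) · (1N/e)^(1N).
The exponential factors combine to (2N)^(2N) / (N^N · (1N)^(1N)) = 2^(2N)/1^(1N) = (2^2/1^1)^N = (4)^N.
The square-root prefactors combine to sqrt(2π·2N) / (sqrt(2π N)·sqrt(2π·1N)) = sqrt(2 / (2π·1·N)) = sqrt(1/(π·21n)).
Substituting N = 21n: C(42n, 21n) ~ (4)^(21n) · sqrt(1/(π·21n)).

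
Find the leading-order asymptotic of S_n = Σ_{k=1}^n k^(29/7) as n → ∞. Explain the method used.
S_n ~ (7/36) · n^(36/7)

Integral comparison: Σ_{k=1}^n k^(29/7) = ∫_0^n x^(29/7) dx + O(n^(29/7)). The integral is n^(1 + 29/7) / (1 + 29/7) = n^((29+7)/7) / ((29+7)/7) = (7/36) · n^(36/7).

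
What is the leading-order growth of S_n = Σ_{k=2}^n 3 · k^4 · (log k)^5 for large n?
S_n ~ 3 · n^5 · (log n)^5 / 5

By integral comparison, S_n = ∫_1^n 3 · x^4 · (log x)^5 dx + O(n^4 · (log n)^5). For the integral, the leading term of ∫_1^n x^4 (log x)^5 dx is n^5/5 · (log n)^5 (by repeated integration by parts; each step lowers the log-exponent and produces a relatively O(1/log n) correction). Hence S_n ~ 3 · n^5 · (log n)^5 / 5.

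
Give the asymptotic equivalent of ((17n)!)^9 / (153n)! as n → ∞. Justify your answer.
((17n)!)^9/(153n)! ~ ((2π·17n)^(8/2) / 3) · 9^(−9·17n)  →  0

Write N = 17n. Stirling: N! ~ sqrt(2π N)(N/e)^N and (9N)! ~ sqrt(2π·9N)·(9N/e)^(9N).
  (N!)^9/(9N)! ~ (2π N)^(9/2) (N/e)^(9N) / [sqrt(2π·9N) (9N/e)^(9N)]
     = (2π N)^(9/2) / sqrt(2π·9N) · (N/(9N))^(9N)
     = (2π N)^((9−1)/2) / 3 · 9^(−9N).
Since 9^9 > 1, the factor 9^(−9N) decays exponentially, so the ratio → 0. Substituting N = 17n gives the stated form.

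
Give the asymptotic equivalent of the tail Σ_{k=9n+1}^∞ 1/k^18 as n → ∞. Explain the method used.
Σ_{k>9n} 1/k^18 ~ 1/(17 · (9n)^17)

Compare to the integral: ∫_{9n}^∞ x^(−18) dx = [−x^(−17)/17]_{9n}^∞ = 1/((18−1)·(9n)^17). Euler-Maclaurin then gives
  Σ_{k>9n} 1/k^18 = ∫_{9n}^∞ dx/x^18 − 1/(2·(9n)^18) + O(1/(9n)^19).
(Equivalently this is ζ(18) − Σ_{k≤9n} 1/k^18.)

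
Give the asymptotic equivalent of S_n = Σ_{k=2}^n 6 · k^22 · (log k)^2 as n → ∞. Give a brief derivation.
S_n ~ 6 · n^23 · (log n)^2 / 23

By integral comparison, S_n = ∫_1^n 6 · x^22 · (log x)^2 dx + O(n^22 · (log n)^2). For the integral, the leading term of ∫_1^n x^22 (log x)^2 dx is n^23/23 · (log n)^2 (by repeated integration by parts; each step lowers the log-exponent and produces a relatively O(1/log n) correction). Hence S_n ~ 6 · n^23 · (log n)^2 / 23.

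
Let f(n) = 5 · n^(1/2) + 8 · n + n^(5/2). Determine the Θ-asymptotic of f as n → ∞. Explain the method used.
f(n) ∈ Θ(n^(5/2))

Compare the terms by growth order. For large n, n^a · (log n)^b dominates n^a' · (log n)^b' iff a > a', or (a = a' and b > b'). Ranking the 3 terms shows the dominant one is n^(5/2). Hence f(n) ∈ Θ(n^(5/2)).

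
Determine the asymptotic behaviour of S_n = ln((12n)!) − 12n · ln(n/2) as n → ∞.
S_n ~ 12n · (ln 24 − 1) + O(ln n)

Stirling: ln((12n)!) = 12n ln(12n) − 12n + O(ln n).
  S_n = 12n ln(12n) − 12n − 12n ln(n/2) + O(ln n)
      = 12n ln(12n) − 12n ln n + 12n ln 2 − 12n + O(ln n)
      = 12n ln 12 + 12n ln 2 − 12n + O(ln n)
      = 12n (ln 24 − 1) + O(ln n).
Numerically ln(24) − 1 ≈ 2.1781.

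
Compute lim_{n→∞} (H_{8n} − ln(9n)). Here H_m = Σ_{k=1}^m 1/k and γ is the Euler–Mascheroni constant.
lim = ln(8/9) + γ

By Euler-Maclaurin, H_m = ln m + γ + O(1/m). So
  H_{8n} − ln(9n) = ln(8n) + γ − ln(9n) + O(1/n)
                       = ln(8/9) + γ + O(1/n).
Hence the limit is ln(8/9) + γ.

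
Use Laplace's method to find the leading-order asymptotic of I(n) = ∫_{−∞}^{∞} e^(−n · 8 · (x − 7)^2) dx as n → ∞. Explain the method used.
I(n) = sqrt(π/(8n))

Here φ(x) = 8 · (x − 7)^2 has its unique minimum at x* = 7 with φ(x*) = 0 and φ''(x*) = 16. Laplace's method gives
  I(n) ~ e^(−n φ(x*)) · sqrt(2π / (n · φ''(x*))) = sqrt(2π / (16n)) = sqrt(π/(8n)).
This is exact: substituting u = (x − 7)·sqrt(8n) gives I(n) = (1/sqrt(8n)) ∫_{−∞}^{∞} e^(−u^2) du = sqrt(π/(8n)).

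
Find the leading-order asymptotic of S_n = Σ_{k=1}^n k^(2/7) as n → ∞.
S_n ~ (7/9) · n^(9/7)

Integral comparison: Σ_{k=1}^n k^(2/7) = ∫_0^n x^(2/7) dx + O(n^(2/7)). The integral is n^(1 + 2/7) / (1 + 2/7) = n^((2+7)/7) / ((2+7)/7) = (7/9) · n^(9/7).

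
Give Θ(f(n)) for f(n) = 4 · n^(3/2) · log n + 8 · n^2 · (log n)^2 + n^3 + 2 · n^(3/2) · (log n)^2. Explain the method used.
f(n) ∈ Θ(n^3)

Compare the terms by growth order. For large n, n^a · (log n)^b dominates n^a' · (log n)^b' iff a > a', or (a = a' and b > b'). Ranking the 4 terms shows the dominant one is n^3. Hence f(n) ∈ Θ(n^3).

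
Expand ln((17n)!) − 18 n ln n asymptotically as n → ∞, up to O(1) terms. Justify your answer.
ln((17n)!) − 18 n ln n = −n ln n + 17(ln 17 − 1) n + (1/2) ln(2π·17n) + O(1/n)

Stirling: ln((17n)!) = 17n ln(17n) − 17n + (1/2) ln(2π·17n) + O(1/n).
Expand 17n ln(17n) = 17n (ln n + ln 17) = 17n ln n + 17n ln 17.
Subtract 18n ln n: leading term is (17 − 18) n ln n = −n ln n. The next term is 17n ln 17 − 17n = 17(ln 17 − 1) n. Then the (1/2) ln(2π·17n) correction.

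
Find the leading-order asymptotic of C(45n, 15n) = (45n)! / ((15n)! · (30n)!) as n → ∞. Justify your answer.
C(45n, 15n) ~ (27/4)^(15n) · sqrt(3/(4π·15n))

Write N = 15n. Apply Stirling to each factorial:
  (3N)! ~ sqrt(2π·3N) · (3N/e)^(3N),
  N! ~ sqrt(2π N) · (N/e)^N,
  (2N)! ~ sqrt(2π·2N) · (2N/e)^(2N).
The exponential factors combine to (3N)^(3N) / (N^N · (2N)^(2N)) = 3^(3N)/2^(2N) = (3^3/2^2)^N = (27/4)^N.
The square-root prefactors combine to sqrt(2π·3N) / (sqrt(2π N)·sqrt(2π·2N)) = sqrt(3 / (2π·2·N)) = sqrt(3/(4π·15n)).
Substituting N = 15n: C(45n, 15n) ~ (27/4)^(15n) · sqrt(3/(4π·15n)).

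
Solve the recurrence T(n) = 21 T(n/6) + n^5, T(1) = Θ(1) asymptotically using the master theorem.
T(n) = Θ(n^5)

log_6 21 ≈ 1.699. f(n) = n^5 dominates n^(log_6 21) since 5 > 1.699, and the regularity condition a·f(n/b) = 21·(n/6)^5 = (21/7776)·n^5 ≤ c·f(n) holds with c = 21/7776 ≈ 0.0027 < 1. So this is Case 3: T(n) = Θ(f(n)) = Θ(n^5).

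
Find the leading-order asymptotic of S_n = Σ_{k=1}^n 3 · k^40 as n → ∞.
S_n ~ 3 · n^41 / 41

By integral comparison (Euler-Maclaurin), Σ_{k=1}^n 3 · k^40 = 3 · ∫_0^n x^40 dx + O(n^40) = 3 · n^41/41 + O(n^40). (Equivalently, Faulhaber's formula gives the same leading term.)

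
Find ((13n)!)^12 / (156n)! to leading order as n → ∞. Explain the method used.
((13n)!)^12/(156n)! ~ ((2π·13n)^(11/2) / sqrt(12)) · 12^(−12·13n)  →  0

Write N = 13n. Stirling: N! ~ sqrt(2π N)(N/e)^N and (12N)! ~ sqrt(2π·12N)·(12N/e)^(12N).
  (N!)^12/(12N)! ~ (2π N)^(12/2) (N/e)^(12N) / [sqrt(2π·12N) (12N/e)^(12N)]
     = (2π N)^(12/2) / sqrt(2π·12N) · (N/(12N))^(12N)
     = (2π N)^((12−1)/2) / sqrt(12) · 12^(−12N).
Since 12^12 > 1, the factor 12^(−12N) decays exponentially, so the ratio → 0. Substituting N = 13n gives the stated form.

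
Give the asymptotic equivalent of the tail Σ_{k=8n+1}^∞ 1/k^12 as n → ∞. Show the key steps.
Σ_{k>8n} 1/k^12 ~ 1/(11 · (8n)^11)

Compare to the integral: ∫_{8n}^∞ x^(−12) dx = [−x^(−11)/11]_{8n}^∞ = 1/((12−1)·(8n)^11). Euler-Maclaurin then gives
  Σ_{k>8n} 1/k^12 = ∫_{8n}^∞ dx/x^12 − 1/(2·(8n)^12) + O(1/(8n)^13).
(Equivalently this is ζ(12) − Σ_{k≤8n} 1/k^12.)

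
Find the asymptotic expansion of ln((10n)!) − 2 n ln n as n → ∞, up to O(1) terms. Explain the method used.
ln((10n)!) − 2 n ln n = 8 n ln n + 10(ln 10 − 1) n + (1/2) ln(2π·10n) + O(1/n)

Stirling: ln((10n)!) = 10n ln(10n) − 10n + (1/2) ln(2π·10n) + O(1/n).
Expand 10n ln(10n) = 10n (ln n + ln 10) = 10n ln n + 10n ln 10.
Subtract 2n ln n: leading term is (10 − 2) n ln n = 8 n ln n. The next term is 10n ln 10 − 10n = 10(ln 10 − 1) n. Then the (1/2) ln(2π·10n) correction.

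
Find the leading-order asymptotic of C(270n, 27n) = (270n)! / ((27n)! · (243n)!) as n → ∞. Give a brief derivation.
C(270n, 27n) ~ (10000000000/387420489)^(27n) · sqrt(5/(9π·27n))

Write N = 27n. Apply Stirling to each factorial:
  (10N)! ~ sqrt(2π·10N) · (10N/e)^(10N),
  N! ~ sqrt(2π N) · (N/e)^N,
  (9N)! ~ sqrt(2π·9N) · (9N/e)^(9N).
The exponential factors combine to (10N)^(10N) / (N^N · (9N)^(9N)) = 10^(10N)/9^(9N) = (10^10/9^9)^N = (10000000000/387420489)^N.
The square-root prefactors combine to sqrt(2π·10N) / (sqrt(2π N)·sqrt(2π·9N)) = sqrt(10 / (2π·9·N)) = sqrt(5/(9π·27n)).
Substituting N = 27n: C(270n, 27n) ~ (10000000000/387420489)^(27n) · sqrt(5/(9π·27n)).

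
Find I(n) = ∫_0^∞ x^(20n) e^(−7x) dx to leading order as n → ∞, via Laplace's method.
I(n) ~ (sqrt(2π·20n) / 7) · (20n/(7e))^(20n)

Write the integrand as exp(20n ln x − 7x) and set f(x) = 20n ln x − 7x. Then f'(x) = 20n/x − 7 = 0 at x* = 20n/7, and f''(x*) = −20n/x*^2 = −7^2/(20n). Laplace's method (interior maximum) gives
  I(n) ~ e^(f(x*)) · sqrt(2π / |f''(x*)|)
        = exp(20n ln(20n/7) − 20n) · sqrt(2π · 20n / 7^2)
        = (20n/7)^(20n) e^(−20n) · sqrt(2π·20n) / 7
        = (sqrt(2π·20n) / 7) · (20n/(7e))^(20n).
This matches Γ(20n+1)/7^(20n+1) with Stirling applied to Γ.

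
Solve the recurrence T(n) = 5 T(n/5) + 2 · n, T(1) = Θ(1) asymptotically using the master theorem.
T(n) = Θ(n log n)

log_5 5 = 1, and f(n) = 2 · n = Θ(n^(log_5 5)). This is Case 2 of the master theorem: T(n) = Θ(f(n) · log n) = Θ(n log n).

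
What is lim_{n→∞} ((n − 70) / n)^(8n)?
lim = e^(−560)

Rewrite as (1 − 70/n)^(8n). By the standard limit (1 + x/n)^n → e^x, we have (1 − 70/n)^n → e^(−70), and raising to the 8th power gives e^(−560).
More precisely, ln[(1 − 70/n)^(8n)] = 8n · ln(1 − 70/n) = 8n · (-70/n + O(1/n^2)) = -560 + O(1/n) → -560.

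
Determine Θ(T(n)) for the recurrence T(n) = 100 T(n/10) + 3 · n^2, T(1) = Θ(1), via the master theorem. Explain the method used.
T(n) = Θ(n^2 log n)

log_10 100 = 2, and f(n) = 3 · n^2 = Θ(n^(log_10 100)). This is Case 2 of the master theorem: T(n) = Θ(f(n) · log n) = Θ(n^2 log n).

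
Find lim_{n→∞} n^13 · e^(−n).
lim = 0

Exponentials with base > 1 dominate every fixed polynomial: for any fixed c, n^c / e^n → 0 as n → ∞ (e.g. by the ratio test, or since e^n grows faster than any power of n). Hence n^13 · e^(−n) = n^13 / e^n → 0.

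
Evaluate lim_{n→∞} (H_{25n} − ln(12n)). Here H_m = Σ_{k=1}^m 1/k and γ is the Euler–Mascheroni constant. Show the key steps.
lim = ln(25/12) + γ

By Euler-Maclaurin, H_m = ln m + γ + O(1/m). So
  H_{25n} − ln(12n) = ln(25n) + γ − ln(12n) + O(1/n)
                       = ln(25/12) + γ + O(1/n).
Hence the limit is ln(25/12) + γ.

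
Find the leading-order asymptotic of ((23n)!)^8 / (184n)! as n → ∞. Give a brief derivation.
((23n)!)^8/(184n)! ~ ((2π·23n)^(7/2) / sqrt(8)) · 8^(−8·23n)  →  0

Write N = 23n. Stirling: N! ~ sqrt(2π N)(N/e)^N and (8N)! ~ sqrt(2π·8N)·(8N/e)^(8N).
  (N!)^8/(8N)! ~ (2π N)^(8/2) (N/e)^(8N) / [sqrt(2π·8N) (8N/e)^(8N)]
     = (2π N)^(8/2) / sqrt(2π·8N) · (N/(8N))^(8N)
     = (2π N)^((8−1)/2) / sqrt(8) · 8^(−8N).
Since 8^8 > 1, the factor 8^(−8N) decays exponentially, so the ratio → 0. Substituting N = 23n gives the stated form.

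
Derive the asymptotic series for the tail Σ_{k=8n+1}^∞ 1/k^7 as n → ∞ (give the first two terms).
Σ_{k>8n} 1/k^7 = 1/(6 · (8n)^6) − 1/(2 · (8n)^7) + O(1/(8n)^8)

Compare to the integral: ∫_{8n}^∞ x^(−7) dx = [−x^(−6)/6]_{8n}^∞ = 1/((7−1)·(8n)^6). The Euler-Maclaurin correction adds −f(8n)/2 = −1/(2·(8n)^7). Euler-Maclaurin then gives
  Σ_{k>8n} 1/k^7 = ∫_{8n}^∞ dx/x^7 − 1/(2·(8n)^7) + O(1/(8n)^8).
(Equivalently this is ζ(7) − Σ_{k≤8n} 1/k^7.)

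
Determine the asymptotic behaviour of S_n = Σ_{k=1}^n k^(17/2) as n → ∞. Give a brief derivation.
S_n ~ (2/19) · n^(19/2)

Integral comparison: Σ_{k=1}^n k^(17/2) = ∫_0^n x^(17/2) dx + O(n^(17/2)). The integral is n^(1 + 17/2) / (1 + 17/2) = n^((17+2)/2) / ((17+2)/2) = (2/19) · n^(19/2).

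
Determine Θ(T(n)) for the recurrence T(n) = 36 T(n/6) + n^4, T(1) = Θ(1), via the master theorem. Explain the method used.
T(n) = Θ(n^4)

log_6 36 ≈ 2.000. f(n) = n^4 dominates n^(log_6 36) since 4 > 2.000, and the regularity condition a·f(n/b) = 36·(n/6)^4 = (36/1296)·n^4 ≤ c·f(n) holds with c = 36/1296 ≈ 0.0278 < 1. So this is Case 3: T(n) = Θ(f(n)) = Θ(n^4).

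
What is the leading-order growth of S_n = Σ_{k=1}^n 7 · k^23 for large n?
S_n ~ 7 · n^24 / 24

By integral comparison (Euler-Maclaurin), Σ_{k=1}^n 7 · k^23 = 7 · ∫_0^n x^23 dx + O(n^23) = 7 · n^24/24 + O(n^23). (Equivalently, Faulhaber's formula gives the same leading term.)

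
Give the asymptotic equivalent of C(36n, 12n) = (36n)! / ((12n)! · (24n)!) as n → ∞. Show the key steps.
C(36n, 12n) ~ (27/4)^(12n) · sqrt(3/(4π·12n))

Write N = 12n. Apply Stirling to each factorial:
  (3N)! ~ sqrt(2π·3N) · (3N/e)^(3N),
  N! ~ sqrt(2π N) · (N/e)^N,
  (2N)! ~ sqrt(2π·2N) · (2N/e)^(2N).
The exponential factors combine to (3N)^(3N) / (N^N · (2N)^(2N)) = 3^(3N)/2^(2N) = (3^3/2^2)^N = (27/4)^N.
The square-root prefactors combine to sqrt(2π·3N) / (sqrt(2π N)·sqrt(2π·2N)) = sqrt(3 / (2π·2·N)) = sqrt(3/(4π·12n)).
Substituting N = 12n: C(36n, 12n) ~ (27/4)^(12n) · sqrt(3/(4π·12n)).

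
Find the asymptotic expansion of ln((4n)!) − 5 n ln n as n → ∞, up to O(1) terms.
ln((4n)!) − 5 n ln n = −n ln n + 4(ln 4 − 1) n + (1/2) ln(2π·4n) + O(1/n)

Stirling: ln((4n)!) = 4n ln(4n) − 4n + (1/2) ln(2π·4n) + O(1/n).
Expand 4n ln(4n) = 4n (ln n + ln 4) = 4n ln n + 4n ln 4.
Subtract 5n ln n: leading term is (4 − 5) n ln n = −n ln n. The next term is 4n ln 4 − 4n = 4(ln 4 − 1) n. Then the (1/2) ln(2π·4n) correction.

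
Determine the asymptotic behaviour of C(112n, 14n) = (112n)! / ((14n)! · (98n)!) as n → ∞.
C(112n, 14n) ~ (16777216/823543)^(14n) · sqrt(4/(7π·14n))

Write N = 14n. Apply Stirling to each factorial:
  (8N)! ~ sqrt(2π·8N) · (8N/e)^(8N),
  N! ~ sqrt(2π N) · (N/e)^N,
  (7N)! ~ sqrt(2π·7N) · (7N/e)^(7N).
The exponential factors combine to (8N)^(8N) / (N^N · (7N)^(7N)) = 8^(8N)/7^(7N) = (8^8/7^7)^N = (16777216/823543)^N.
The square-root prefactors combine to sqrt(2π·8N) / (sqrt(2π N)·sqrt(2π·7N)) = sqrt(8 / (2π·7·N)) = sqrt(4/(7π·14n)).
Substituting N = 14n: C(112n, 14n) ~ (16777216/823543)^(14n) · sqrt(4/(7π·14n)).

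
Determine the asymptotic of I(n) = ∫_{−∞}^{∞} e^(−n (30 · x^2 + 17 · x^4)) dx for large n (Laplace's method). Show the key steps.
I(n) ~ sqrt(π/(30n))

φ(x) = 30 · x^2 + 17 · x^4 has its unique global minimum at x* = 0 (since φ'(x) = 60x + 68x^3 = 0 only at x = 0 for real x with both coefficients positive, and φ → ∞ as |x| → ∞). At x* = 0, φ(0) = 0 and φ''(0) = 60. Laplace's method then gives
  I(n) ~ sqrt(2π / (n · φ''(0))) · e^(−n φ(0)) = sqrt(2π / (60n)) = sqrt(π/(30n)).
The 17 · x^4 term contributes only at subleading order (an O(1/n) relative correction).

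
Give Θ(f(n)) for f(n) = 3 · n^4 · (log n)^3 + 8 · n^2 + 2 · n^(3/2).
f(n) ∈ Θ(n^4 · (log n)^3)

Compare the terms by growth order. For large n, n^a · (log n)^b dominates n^a' · (log n)^b' iff a > a', or (a = a' and b > b'). Ranking the 3 terms shows the dominant one is 3 · n^4 · (log n)^3. Hence f(n) ∈ Θ(n^4 · (log n)^3).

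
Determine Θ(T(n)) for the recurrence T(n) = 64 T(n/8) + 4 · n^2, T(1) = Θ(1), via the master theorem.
T(n) = Θ(n^2 log n)

log_8 64 = 2, and f(n) = 4 · n^2 = Θ(n^(log_8 64)). This is Case 2 of the master theorem: T(n) = Θ(f(n) · log n) = Θ(n^2 log n).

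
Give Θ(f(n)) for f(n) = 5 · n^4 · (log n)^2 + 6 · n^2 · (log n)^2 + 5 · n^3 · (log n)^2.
f(n) ∈ Θ(n^4 · (log n)^2)

Compare the terms by growth order. For large n, n^a · (log n)^b dominates n^a' · (log n)^b' iff a > a', or (a = a' and b > b'). Ranking the 3 terms shows the dominant one is 5 · n^4 · (log n)^2. Hence f(n) ∈ Θ(n^4 · (log n)^2).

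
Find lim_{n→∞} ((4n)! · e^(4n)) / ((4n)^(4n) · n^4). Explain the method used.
lim = 0

Stirling: (4n)! ~ sqrt(2π·4n) · (4n/e)^(4n). Hence
  (4n)! · e^(4n) / (4n)^(4n) ~ sqrt(2π·4n).
Dividing by n^4: sqrt(2π·4n) / n^4 = sqrt(2π·4) · n^((1−8)/2), so the expression behaves like sqrt(2π·4) · n^((1−8)/2) → 0.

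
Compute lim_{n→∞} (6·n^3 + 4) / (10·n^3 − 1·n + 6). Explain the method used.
lim = 6/10 = 3/5

For large n the leading n^3 terms dominate both numerator and denominator. Dividing top and bottom by n^3, every other term tends to 0, leaving 6/10 = 3/5.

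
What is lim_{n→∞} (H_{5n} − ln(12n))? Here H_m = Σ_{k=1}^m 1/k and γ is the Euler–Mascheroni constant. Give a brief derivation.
lim = ln(5/12) + γ

By Euler-Maclaurin, H_m = ln m + γ + O(1/m). So
  H_{5n} − ln(12n) = ln(5n) + γ − ln(12n) + O(1/n)
                       = ln(5/12) + γ + O(1/n).
Hence the limit is ln(5/12) + γ.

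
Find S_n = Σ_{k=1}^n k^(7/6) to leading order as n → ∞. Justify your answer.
S_n ~ (6/13) · n^(13/6)

Integral comparison: Σ_{k=1}^n k^(7/6) = ∫_0^n x^(7/6) dx + O(n^(7/6)). The integral is n^(1 + 7/6) / (1 + 7/6) = n^((7+6)/6) / ((7+6)/6) = (6/13) · n^(13/6).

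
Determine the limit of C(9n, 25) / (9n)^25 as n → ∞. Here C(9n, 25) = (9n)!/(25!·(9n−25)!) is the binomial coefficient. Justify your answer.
lim = 1/25! = 1/15511210043330985984000000

With N = 9n → ∞: C(N, 25) / N^25 = [N(N−1)…(N−24)] / (25! · N^25) = (1/25!) · 1 · (1 − 1/(9n)) · … · (1 − 24/(9n)). Each factor → 1 as N → ∞, so the limit is 1/25! = 1/15511210043330985984000000.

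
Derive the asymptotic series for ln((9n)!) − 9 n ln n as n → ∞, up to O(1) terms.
ln((9n)!) − 9 n ln n = 9(ln 9 − 1) n + (1/2) ln(2π·9n) + O(1/n)

Stirling: ln((9n)!) = 9n ln(9n) − 9n + (1/2) ln(2π·9n) + O(1/n).
Since 9n ln(9n) = 9n ln n + 9n ln 9, subtracting 9n ln n cancels the n ln n term exactly. What remains is 9(ln 9 − 1) n + (1/2) ln(2π·9n) + O(1/n).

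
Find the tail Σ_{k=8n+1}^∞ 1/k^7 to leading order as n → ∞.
Σ_{k>8n} 1/k^7 ~ 1/(6 · (8n)^6)

Compare to the integral: ∫_{8n}^∞ x^(−7) dx = [−x^(−6)/6]_{8n}^∞ = 1/((7−1)·(8n)^6). Euler-Maclaurin then gives
  Σ_{k>8n} 1/k^7 = ∫_{8n}^∞ dx/x^7 − 1/(2·(8n)^7) + O(1/(8n)^8).
(Equivalently this is ζ(7) − Σ_{k≤8n} 1/k^7.)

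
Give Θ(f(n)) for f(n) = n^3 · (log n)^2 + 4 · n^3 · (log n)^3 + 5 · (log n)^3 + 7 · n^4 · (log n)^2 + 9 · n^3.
f(n) ∈ Θ(n^4 · (log n)^2)

Compare the terms by growth order. For large n, n^a · (log n)^b dominates n^a' · (log n)^b' iff a > a', or (a = a' and b > b'). Ranking the 5 terms shows the dominant one is 7 · n^4 · (log n)^2. Hence f(n) ∈ Θ(n^4 · (log n)^2).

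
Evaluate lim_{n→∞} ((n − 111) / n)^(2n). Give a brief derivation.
lim = e^(−222)

Rewrite as (1 − 111/n)^(2n). By the standard limit (1 + x/n)^n → e^x, we have (1 − 111/n)^n → e^(−111), and raising to the 2nd power gives e^(−222).
More precisely, ln[(1 − 111/n)^(2n)] = 2n · ln(1 − 111/n) = 2n · (-111/n + O(1/n^2)) = -222 + O(1/n) → -222.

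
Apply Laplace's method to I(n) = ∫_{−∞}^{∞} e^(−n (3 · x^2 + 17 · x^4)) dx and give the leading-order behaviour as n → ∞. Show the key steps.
I(n) ~ sqrt(π/(3n))

φ(x) = 3 · x^2 + 17 · x^4 has its unique global minimum at x* = 0 (since φ'(x) = 6x + 68x^3 = 0 only at x = 0 for real x with both coefficients positive, and φ → ∞ as |x| → ∞). At x* = 0, φ(0) = 0 and φ''(0) = 6. Laplace's method then gives
  I(n) ~ sqrt(2π / (n · φ''(0))) · e^(−n φ(0)) = sqrt(2π / (6n)) = sqrt(π/(3n)).
The 17 · x^4 term contributes only at subleading order (an O(1/n) relative correction).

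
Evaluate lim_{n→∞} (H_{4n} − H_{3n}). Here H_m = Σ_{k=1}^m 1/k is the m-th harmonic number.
lim = ln(4/3)

Euler-Maclaurin gives H_m = ln m + γ + 1/(2m) + O(1/m^2). The γ and O(1/m) terms cancel in the difference:
  H_{4n} − H_{3n} = ln(4n) − ln(3n) + O(1/n) = ln(4/3) + O(1/n).
Hence the limit is ln(4/3).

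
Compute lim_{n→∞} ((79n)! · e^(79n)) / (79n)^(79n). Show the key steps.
lim = ∞

Stirling: (79n)! ~ sqrt(2π·79n) · (79n/e)^(79n). Hence
  (79n)! · e^(79n) / (79n)^(79n) ~ sqrt(2π·79n) = sqrt(2π·79) · sqrt(n) → ∞.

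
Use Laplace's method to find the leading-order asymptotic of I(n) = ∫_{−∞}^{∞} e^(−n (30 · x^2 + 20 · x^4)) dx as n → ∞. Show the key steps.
I(n) ~ sqrt(π/(30n))

φ(x) = 30 · x^2 + 20 · x^4 has its unique global minimum at x* = 0 (since φ'(x) = 60x + 80x^3 = 0 only at x = 0 for real x with both coefficients positive, and φ → ∞ as |x| → ∞). At x* = 0, φ(0) = 0 and φ''(0) = 60. Laplace's method then gives
  I(n) ~ sqrt(2π / (n · φ''(0))) · e^(−n φ(0)) = sqrt(2π / (60n)) = sqrt(π/(30n)).
The 20 · x^4 term contributes only at subleading order (an O(1/n) relative correction).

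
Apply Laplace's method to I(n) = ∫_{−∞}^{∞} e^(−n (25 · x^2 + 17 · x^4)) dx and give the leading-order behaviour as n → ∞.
I(n) ~ sqrt(π/(25n))

φ(x) = 25 · x^2 + 17 · x^4 has its unique global minimum at x* = 0 (since φ'(x) = 50x + 68x^3 = 0 only at x = 0 for real x with both coefficients positive, and φ → ∞ as |x| → ∞). At x* = 0, φ(0) = 0 and φ''(0) = 50. Laplace's method then gives
  I(n) ~ sqrt(2π / (n · φ''(0))) · e^(−n φ(0)) = sqrt(2π / (50n)) = sqrt(π/(25n)).
The 17 · x^4 term contributes only at subleading order (an O(1/n) relative correction).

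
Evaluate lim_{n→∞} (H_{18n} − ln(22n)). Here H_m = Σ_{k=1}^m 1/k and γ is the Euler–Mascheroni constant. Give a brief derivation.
lim = ln(9/11) + γ

By Euler-Maclaurin, H_m = ln m + γ + O(1/m). So
  H_{18n} − ln(22n) = ln(18n) + γ − ln(22n) + O(1/n)
                       = ln(18/22) + γ + O(1/n).
Hence the limit is ln(18/22) + γ (= ln(9/11)).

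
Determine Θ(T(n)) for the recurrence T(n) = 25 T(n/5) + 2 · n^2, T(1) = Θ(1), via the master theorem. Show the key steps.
T(n) = Θ(n^2 log n)

log_5 25 = 2, and f(n) = 2 · n^2 = Θ(n^(log_5 25)). This is Case 2 of the master theorem: T(n) = Θ(f(n) · log n) = Θ(n^2 log n).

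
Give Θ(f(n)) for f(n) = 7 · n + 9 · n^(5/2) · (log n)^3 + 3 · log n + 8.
f(n) ∈ Θ(n^(5/2) · (log n)^3)

Compare the terms by growth order. For large n, n^a · (log n)^b dominates n^a' · (log n)^b' iff a > a', or (a = a' and b > b'). Ranking the 4 terms shows the dominant one is 9 · n^(5/2) · (log n)^3. Hence f(n) ∈ Θ(n^(5/2) · (log n)^3).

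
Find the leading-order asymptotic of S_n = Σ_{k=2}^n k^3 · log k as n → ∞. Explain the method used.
S_n ~ n^4 log n / 4 − n^4 / 16

By integral comparison, S_n = ∫_1^n x^3 · log x dx + O(n^3 · log n). For the integral, ∫ x^3 log x dx = n^4 log n / 4 − n^4/16 (integration by parts). Hence S_n ~ n^4 log n / 4 − n^4 / 16.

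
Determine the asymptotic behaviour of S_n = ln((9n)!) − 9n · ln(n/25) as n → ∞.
S_n ~ 9n · (ln 225 − 1) + O(ln n)

Stirling: ln((9n)!) = 9n ln(9n) − 9n + O(ln n).
  S_n = 9n ln(9n) − 9n − 9n ln(n/25) + O(ln n)
      = 9n ln(9n) − 9n ln n + 9n ln 25 − 9n + O(ln n)
      = 9n ln 9 + 9n ln 25 − 9n + O(ln n)
      = 9n (ln 225 − 1) + O(ln n).
Numerically ln(225) − 1 ≈ 4.4161.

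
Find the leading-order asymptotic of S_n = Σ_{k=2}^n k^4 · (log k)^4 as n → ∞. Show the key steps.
S_n ~ n^5 · (log n)^4 / 5

By integral comparison, S_n = ∫_1^n x^4 · (log x)^4 dx + O(n^4 · (log n)^4). For the integral, the leading term of ∫_1^n x^4 (log x)^4 dx is n^5/5 · (log n)^4 (by repeated integration by parts; each step lowers the log-exponent and produces a relatively O(1/log n) correction). Hence S_n ~ n^5 · (log n)^4 / 5.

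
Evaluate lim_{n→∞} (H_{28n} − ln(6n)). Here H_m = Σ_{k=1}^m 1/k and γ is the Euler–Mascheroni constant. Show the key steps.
lim = ln(14/3) + γ

By Euler-Maclaurin, H_m = ln m + γ + O(1/m). So
  H_{28n} − ln(6n) = ln(28n) + γ − ln(6n) + O(1/n)
                       = ln(28/6) + γ + O(1/n).
Hence the limit is ln(28/6) + γ (= ln(14/3)).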